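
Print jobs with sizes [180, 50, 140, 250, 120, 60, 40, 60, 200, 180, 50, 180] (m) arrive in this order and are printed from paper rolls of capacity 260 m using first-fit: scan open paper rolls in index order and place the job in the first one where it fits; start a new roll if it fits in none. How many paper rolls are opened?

7

  180 → roll 1 (new)  [load 180/260]
  50 → roll 1  [load 230/260]
  140 → roll 2 (new)  [load 140/260]
  250 → roll 3 (new)  [load 250/260]
  120 → roll 2  [load 260/260]
  60 → roll 4 (new)  [load 60/260]
  40 → roll 4  [load 100/260]
  60 → roll 4  [load 160/260]
  200 → roll 5 (new)  [load 200/260]
  180 → roll 6 (new)  [load 180/260]
  50 → roll 4  [load 210/260]
  180 → roll 7 (new)  [load 180/260]
7 paper rolls opened.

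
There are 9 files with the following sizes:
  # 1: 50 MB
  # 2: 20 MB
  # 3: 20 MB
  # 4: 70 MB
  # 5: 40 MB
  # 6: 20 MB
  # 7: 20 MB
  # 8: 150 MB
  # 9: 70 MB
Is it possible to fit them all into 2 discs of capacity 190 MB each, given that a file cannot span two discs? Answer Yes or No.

Total = 460 MB; ⌈460/190⌉ = 3.
At least 3 discs are required, but only 2 are allowed.

No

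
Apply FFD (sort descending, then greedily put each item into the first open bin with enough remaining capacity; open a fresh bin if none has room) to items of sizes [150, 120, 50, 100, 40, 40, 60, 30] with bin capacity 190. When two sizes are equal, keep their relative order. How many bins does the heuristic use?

4

Sorted descending: 150, 120, 100, 60, 50, 40, 40, 30.
  150 → bin 1 (new)  [load 150/190]
  120 → bin 2 (new)  [load 120/190]
  100 → bin 3 (new)  [load 100/190]
  60 → bin 2  [load 180/190]
  50 → bin 3  [load 150/190]
  40 → bin 1  [load 190/190]
  40 → bin 3  [load 190/190]
  30 → bin 4 (new)  [load 30/190]
4 bins opened.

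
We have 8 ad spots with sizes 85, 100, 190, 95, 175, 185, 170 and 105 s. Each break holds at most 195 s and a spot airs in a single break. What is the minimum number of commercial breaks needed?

Total = 190 + 185 + 175 + 170 + 105 + 100 + 95 + 85 = 1105 s.
Lower bound: ⌈1105/195⌉ = 6 commercial breaks.
A packing using 6 commercial breaks:
  break 1: 190 = 190
  break 2: 185 = 185
  break 3: 175 = 175
  break 4: 170 = 170
  break 5: 105 + 85 = 190
  break 6: 100 + 95 = 195
This matches the lower bound, so 6 is optimal.

6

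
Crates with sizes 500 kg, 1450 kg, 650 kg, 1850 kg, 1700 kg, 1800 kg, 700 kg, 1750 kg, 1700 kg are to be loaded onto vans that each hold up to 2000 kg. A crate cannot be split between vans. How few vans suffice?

Total = 1850 + 1800 + 1750 + 1700 + 1700 + 1450 + 700 + 650 + 500 = 12100 kg.
Lower bound: ⌈12100/2000⌉ = 7 vans.
A packing using 7 vans:
  van 1: 1850 = 1850
  van 2: 1800 = 1800
  van 3: 1750 = 1750
  van 4: 1700 = 1700
  van 5: 1700 = 1700
  van 6: 1450 + 500 = 1950
  van 7: 700 + 650 = 1350
This matches the lower bound, so 7 is optimal.

7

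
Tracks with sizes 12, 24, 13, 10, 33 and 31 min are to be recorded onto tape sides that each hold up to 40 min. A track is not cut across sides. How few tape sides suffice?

Total = 33 + 31 + 24 + 13 + 12 + 10 = 123 min.
Lower bound: ⌈123/40⌉ = 4 tape sides.
A packing using 4 tape sides:
  side 1: 33 = 33
  side 2: 31 = 31
  side 3: 24 + 13 = 37
  side 4: 12 + 10 = 22
This matches the lower bound, so 4 is optimal.

4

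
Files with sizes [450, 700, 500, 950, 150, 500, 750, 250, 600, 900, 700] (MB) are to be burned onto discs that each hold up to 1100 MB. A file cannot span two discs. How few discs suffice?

7

Total = 950 + 900 + 750 + 700 + 700 + 600 + 500 + 500 + 450 + 250 + 150 = 6450 MB.
Lower bound: ⌈6450/1100⌉ = 6 discs.
A packing using 7 discs:
  disc 1: 950 + 150 = 1100
  disc 2: 900 = 900
  disc 3: 750 + 250 = 1000
  disc 4: 700 = 700
  disc 5: 700 = 700
  disc 6: 600 + 500 = 1100
  disc 7: 500 + 450 = 950
No arrangement into 6 discs stays within capacity, so 7 is optimal.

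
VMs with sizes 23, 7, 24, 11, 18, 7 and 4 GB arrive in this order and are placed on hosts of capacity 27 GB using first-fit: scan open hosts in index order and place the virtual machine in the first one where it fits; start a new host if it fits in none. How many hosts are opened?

4

  23 → host 1 (new)  [load 23/27]
  7 → host 2 (new)  [load 7/27]
  24 → host 3 (new)  [load 24/27]
  11 → host 2  [load 18/27]
  18 → host 4 (new)  [load 18/27]
  7 → host 2  [load 25/27]
  4 → host 1  [load 27/27]
4 hosts opened.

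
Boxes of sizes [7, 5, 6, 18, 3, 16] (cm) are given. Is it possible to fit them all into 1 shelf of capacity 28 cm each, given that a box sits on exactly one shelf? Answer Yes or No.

Total = 55 cm; ⌈55/28⌉ = 2.
At least 2 shelves are required, but only 1 is allowed.

No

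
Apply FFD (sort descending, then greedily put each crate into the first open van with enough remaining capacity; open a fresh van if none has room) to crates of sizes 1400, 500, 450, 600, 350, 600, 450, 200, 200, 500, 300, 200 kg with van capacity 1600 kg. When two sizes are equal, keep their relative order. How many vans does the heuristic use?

Sorted descending: 1400, 600, 600, 500, 500, 450, 450, 350, 300, 200, 200, 200.
  1400 → van 1 (new)  [load 1400/1600]
  600 → van 2 (new)  [load 600/1600]
  600 → van 2  [load 1200/1600]
  500 → van 3 (new)  [load 500/1600]
  500 → van 3  [load 1000/1600]
  450 → van 3  [load 1450/1600]
  450 → van 4 (new)  [load 450/1600]
  350 → van 2  [load 1550/1600]
  300 → van 4  [load 750/1600]
  200 → van 1  [load 1600/1600]
  200 → van 4  [load 950/1600]
  200 → van 4  [load 1150/1600]
4 vans opened.

4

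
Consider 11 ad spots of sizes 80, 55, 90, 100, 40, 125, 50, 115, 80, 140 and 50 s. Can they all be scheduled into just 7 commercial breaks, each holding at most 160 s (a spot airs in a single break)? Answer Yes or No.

A valid assignment using 7 commercial breaks:
  break 1: 140 = 140
  break 2: 125 = 125
  break 3: 115 + 40 = 155
  break 4: 100 + 55 = 155
  break 5: 90 + 50 = 140
  break 6: 80 + 80 = 160
  break 7: 50 = 50
Every load is within 160 s, so 7 commercial breaks suffice.

Yes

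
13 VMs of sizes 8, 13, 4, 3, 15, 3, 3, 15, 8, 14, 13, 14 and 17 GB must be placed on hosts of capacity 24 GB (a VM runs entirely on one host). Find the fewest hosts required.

Total = 17 + 15 + 15 + 14 + 14 + 13 + 13 + 8 + 8 + 4 + 3 + 3 + 3 = 130 GB.
Lower bound: ⌈130/24⌉ = 6 hosts.
Also, 7 VMs each exceed 12 GB, and no two of those can share a host, so at least 7 hosts are needed.
A packing using 7 hosts:
  host 1: 17 + 4 + 3 = 24
  host 2: 15 + 8 = 23
  host 3: 15 + 8 = 23
  host 4: 14 + 3 + 3 = 20
  host 5: 14 = 14
  host 6: 13 = 13
  host 7: 13 = 13
This matches the lower bound, so 7 is optimal.

7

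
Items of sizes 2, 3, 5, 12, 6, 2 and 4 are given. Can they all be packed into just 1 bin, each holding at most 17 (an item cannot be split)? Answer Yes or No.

No

Total = 34; ⌈34/17⌉ = 2.
At least 2 bins are required, but only 1 is allowed.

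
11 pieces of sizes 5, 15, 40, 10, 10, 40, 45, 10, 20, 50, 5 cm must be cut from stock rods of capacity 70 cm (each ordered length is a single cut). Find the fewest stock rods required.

Total = 50 + 45 + 40 + 40 + 20 + 15 + 10 + 10 + 10 + 5 + 5 = 250 cm.
Lower bound: ⌈250/70⌉ = 4 stock rods.
A packing using 4 stock rods:
  stock rod 1: 50 + 20 = 70
  stock rod 2: 45 + 15 + 10 = 70
  stock rod 3: 40 + 10 + 10 + 5 + 5 = 70
  stock rod 4: 40 = 40
This matches the lower bound, so 4 is optimal.

4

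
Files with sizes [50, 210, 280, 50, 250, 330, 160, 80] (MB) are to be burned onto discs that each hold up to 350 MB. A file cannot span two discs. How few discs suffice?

Total = 330 + 280 + 250 + 210 + 160 + 80 + 50 + 50 = 1410 MB.
Lower bound: ⌈1410/350⌉ = 5 discs.
A packing using 5 discs:
  disc 1: 330 = 330
  disc 2: 280 + 50 = 330
  disc 3: 250 + 80 = 330
  disc 4: 210 + 50 = 260
  disc 5: 160 = 160
This matches the lower bound, so 5 is optimal.

5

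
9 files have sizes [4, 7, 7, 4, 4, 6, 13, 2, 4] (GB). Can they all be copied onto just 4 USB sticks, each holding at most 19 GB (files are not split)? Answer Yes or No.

Yes

A valid assignment using 3 USB sticks:
  USB stick 1: 13 + 6 = 19
  USB stick 2: 7 + 7 + 4 = 18
  USB stick 3: 4 + 4 + 4 + 2 = 14
That uses only 3 ≤ 4, so 4 USB sticks are enough.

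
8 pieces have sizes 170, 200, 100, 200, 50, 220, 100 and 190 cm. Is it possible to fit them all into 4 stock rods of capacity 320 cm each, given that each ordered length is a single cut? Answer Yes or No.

Total = 1230 cm; ⌈1230/320⌉ = 4.
5 pieces each exceed half the capacity and cannot share a stock rod, forcing at least 5 stock rods.
At least 5 stock rods are required, but only 4 are allowed.

No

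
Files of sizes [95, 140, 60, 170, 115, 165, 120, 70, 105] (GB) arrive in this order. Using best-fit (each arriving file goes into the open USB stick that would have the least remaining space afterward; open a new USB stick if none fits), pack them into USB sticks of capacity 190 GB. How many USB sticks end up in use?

7

  95 → USB stick 1 (new)  [load 95/190]
  140 → USB stick 2 (new)  [load 140/190]
  60 → USB stick 1  [load 155/190]
  170 → USB stick 3 (new)  [load 170/190]
  115 → USB stick 4 (new)  [load 115/190]
  165 → USB stick 5 (new)  [load 165/190]
  120 → USB stick 6 (new)  [load 120/190]
  70 → USB stick 6  [load 190/190]
  105 → USB stick 7 (new)  [load 105/190]
7 USB sticks opened.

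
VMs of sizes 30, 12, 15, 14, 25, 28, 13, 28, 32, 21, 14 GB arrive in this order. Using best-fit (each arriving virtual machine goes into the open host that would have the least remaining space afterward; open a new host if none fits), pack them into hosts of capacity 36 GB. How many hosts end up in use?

  30 → host 1 (new)  [load 30/36]
  12 → host 2 (new)  [load 12/36]
  15 → host 2  [load 27/36]
  14 → host 3 (new)  [load 14/36]
  25 → host 4 (new)  [load 25/36]
  28 → host 5 (new)  [load 28/36]
  13 → host 3  [load 27/36]
  28 → host 6 (new)  [load 28/36]
  32 → host 7 (new)  [load 32/36]
  21 → host 8 (new)  [load 21/36]
  14 → host 8  [load 35/36]
8 hosts opened.

8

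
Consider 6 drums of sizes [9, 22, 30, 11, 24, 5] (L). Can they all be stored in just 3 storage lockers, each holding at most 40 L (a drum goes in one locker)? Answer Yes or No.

A valid assignment using 3 storage lockers:
  locker 1: 30 + 9 = 39
  locker 2: 24 + 11 + 5 = 40
  locker 3: 22 = 22
Every load is within 40 L, so 3 storage lockers suffice.

Yes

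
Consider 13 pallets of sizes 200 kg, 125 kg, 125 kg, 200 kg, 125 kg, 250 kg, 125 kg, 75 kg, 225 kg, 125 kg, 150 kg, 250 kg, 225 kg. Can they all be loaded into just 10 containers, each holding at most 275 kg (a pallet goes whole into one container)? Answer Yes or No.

Yes

A valid assignment using 9 containers:
  container 1: 250 = 250
  container 2: 250 = 250
  container 3: 225 = 225
  container 4: 225 = 225
  container 5: 200 + 75 = 275
  container 6: 200 = 200
  container 7: 150 + 125 = 275
  container 8: 125 + 125 = 250
  container 9: 125 + 125 = 250
That uses only 9 ≤ 10, so 10 containers are enough.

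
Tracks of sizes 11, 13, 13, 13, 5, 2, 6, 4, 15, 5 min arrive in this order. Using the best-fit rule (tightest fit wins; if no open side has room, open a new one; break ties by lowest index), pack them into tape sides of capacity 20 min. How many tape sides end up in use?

5

  11 → side 1 (new)  [load 11/20]
  13 → side 2 (new)  [load 13/20]
  13 → side 3 (new)  [load 13/20]
  13 → side 4 (new)  [load 13/20]
  5 → side 2  [load 18/20]
  2 → side 2  [load 20/20]
  6 → side 3  [load 19/20]
  4 → side 4  [load 17/20]
  15 → side 5 (new)  [load 15/20]
  5 → side 5  [load 20/20]
5 tape sides opened.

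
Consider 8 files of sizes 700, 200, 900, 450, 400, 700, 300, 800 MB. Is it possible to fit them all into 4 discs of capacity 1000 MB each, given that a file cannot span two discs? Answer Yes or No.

Total = 4450 MB; ⌈4450/1000⌉ = 5.
At least 5 discs are required, but only 4 are allowed.

No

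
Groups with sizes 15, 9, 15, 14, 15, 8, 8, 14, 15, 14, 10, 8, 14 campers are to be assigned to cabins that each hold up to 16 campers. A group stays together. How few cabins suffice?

12

Total = 15 + 15 + 15 + 15 + 14 + 14 + 14 + 14 + 10 + 9 + 8 + 8 + 8 = 159 campers.
Lower bound: ⌈159/16⌉ = 10 cabins.
A packing using 12 cabins:
  cabin 1: 15 = 15
  cabin 2: 15 = 15
  cabin 3: 15 = 15
  cabin 4: 15 = 15
  cabin 5: 14 = 14
  cabin 6: 14 = 14
  cabin 7: 14 = 14
  cabin 8: 14 = 14
  cabin 9: 10 = 10
  cabin 10: 9 = 9
  cabin 11: 8 + 8 = 16
  cabin 12: 8 = 8
No arrangement into 11 cabins stays within capacity, so 12 is optimal.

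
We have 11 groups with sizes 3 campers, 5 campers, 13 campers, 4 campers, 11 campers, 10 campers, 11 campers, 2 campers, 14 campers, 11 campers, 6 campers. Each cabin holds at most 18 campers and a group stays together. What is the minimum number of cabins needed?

Total = 14 + 13 + 11 + 11 + 11 + 10 + 6 + 5 + 4 + 3 + 2 = 90 campers.
Lower bound: ⌈90/18⌉ = 5 cabins.
Also, 6 groups each exceed 9 campers, and no two of those can share a cabin, so at least 6 cabins are needed.
A packing using 6 cabins:
  cabin 1: 14 + 4 = 18
  cabin 2: 13 + 5 = 18
  cabin 3: 11 + 6 = 17
  cabin 4: 11 + 3 + 2 = 16
  cabin 5: 11 = 11
  cabin 6: 10 = 10
This matches the lower bound, so 6 is optimal.

6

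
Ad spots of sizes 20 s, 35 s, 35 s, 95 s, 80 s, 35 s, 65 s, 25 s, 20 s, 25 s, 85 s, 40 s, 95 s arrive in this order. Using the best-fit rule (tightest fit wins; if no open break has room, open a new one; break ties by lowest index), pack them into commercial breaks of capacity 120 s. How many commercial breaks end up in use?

  20 → break 1 (new)  [load 20/120]
  35 → break 1  [load 55/120]
  35 → break 1  [load 90/120]
  95 → break 2 (new)  [load 95/120]
  80 → break 3 (new)  [load 80/120]
  35 → break 3  [load 115/120]
  65 → break 4 (new)  [load 65/120]
  25 → break 2  [load 120/120]
  20 → break 1  [load 110/120]
  25 → break 4  [load 90/120]
  85 → break 5 (new)  [load 85/120]
  40 → break 6 (new)  [load 40/120]
  95 → break 7 (new)  [load 95/120]
7 commercial breaks opened.

7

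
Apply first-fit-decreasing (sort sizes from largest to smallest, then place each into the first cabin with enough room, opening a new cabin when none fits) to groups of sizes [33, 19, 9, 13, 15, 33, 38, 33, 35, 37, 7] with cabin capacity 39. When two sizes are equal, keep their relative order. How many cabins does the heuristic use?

8

Sorted descending: 38, 37, 35, 33, 33, 33, 19, 15, 13, 9, 7.
  38 → cabin 1 (new)  [load 38/39]
  37 → cabin 2 (new)  [load 37/39]
  35 → cabin 3 (new)  [load 35/39]
  33 → cabin 4 (new)  [load 33/39]
  33 → cabin 5 (new)  [load 33/39]
  33 → cabin 6 (new)  [load 33/39]
  19 → cabin 7 (new)  [load 19/39]
  15 → cabin 7  [load 34/39]
  13 → cabin 8 (new)  [load 13/39]
  9 → cabin 8  [load 22/39]
  7 → cabin 8  [load 29/39]
8 cabins opened.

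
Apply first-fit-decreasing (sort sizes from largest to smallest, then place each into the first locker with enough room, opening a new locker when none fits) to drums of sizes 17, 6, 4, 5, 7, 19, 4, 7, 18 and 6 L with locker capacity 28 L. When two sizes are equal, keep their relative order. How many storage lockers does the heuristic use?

4

Sorted descending: 19, 18, 17, 7, 7, 6, 6, 5, 4, 4.
  19 → locker 1 (new)  [load 19/28]
  18 → locker 2 (new)  [load 18/28]
  17 → locker 3 (new)  [load 17/28]
  7 → locker 1  [load 26/28]
  7 → locker 2  [load 25/28]
  6 → locker 3  [load 23/28]
  6 → locker 4 (new)  [load 6/28]
  5 → locker 3  [load 28/28]
  4 → locker 4  [load 10/28]
  4 → locker 4  [load 14/28]
4 storage lockers opened.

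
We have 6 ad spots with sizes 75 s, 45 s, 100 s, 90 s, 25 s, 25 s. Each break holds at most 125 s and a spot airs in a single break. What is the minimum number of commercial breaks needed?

Total = 100 + 90 + 75 + 45 + 25 + 25 = 360 s.
Lower bound: ⌈360/125⌉ = 3 commercial breaks.
A packing using 3 commercial breaks:
  break 1: 100 + 25 = 125
  break 2: 90 + 25 = 115
  break 3: 75 + 45 = 120
This matches the lower bound, so 3 is optimal.

3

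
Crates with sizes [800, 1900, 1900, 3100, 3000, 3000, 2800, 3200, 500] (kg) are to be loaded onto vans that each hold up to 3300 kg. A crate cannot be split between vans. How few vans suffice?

Total = 3200 + 3100 + 3000 + 3000 + 2800 + 1900 + 1900 + 800 + 500 = 20200 kg.
Lower bound: ⌈20200/3300⌉ = 7 vans.
A packing using 7 vans:
  van 1: 3200 = 3200
  van 2: 3100 = 3100
  van 3: 3000 = 3000
  van 4: 3000 = 3000
  van 5: 2800 + 500 = 3300
  van 6: 1900 + 800 = 2700
  van 7: 1900 = 1900
This matches the lower bound, so 7 is optimal.

7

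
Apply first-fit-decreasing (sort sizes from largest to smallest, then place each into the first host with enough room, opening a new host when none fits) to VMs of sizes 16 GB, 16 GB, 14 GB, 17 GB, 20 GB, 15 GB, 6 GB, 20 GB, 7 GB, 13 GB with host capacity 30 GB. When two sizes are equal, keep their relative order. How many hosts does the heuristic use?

Sorted descending: 20, 20, 17, 16, 16, 15, 14, 13, 7, 6.
  20 → host 1 (new)  [load 20/30]
  20 → host 2 (new)  [load 20/30]
  17 → host 3 (new)  [load 17/30]
  16 → host 4 (new)  [load 16/30]
  16 → host 5 (new)  [load 16/30]
  15 → host 6 (new)  [load 15/30]
  14 → host 4  [load 30/30]
  13 → host 3  [load 30/30]
  7 → host 1  [load 27/30]
  6 → host 2  [load 26/30]
6 hosts opened.

6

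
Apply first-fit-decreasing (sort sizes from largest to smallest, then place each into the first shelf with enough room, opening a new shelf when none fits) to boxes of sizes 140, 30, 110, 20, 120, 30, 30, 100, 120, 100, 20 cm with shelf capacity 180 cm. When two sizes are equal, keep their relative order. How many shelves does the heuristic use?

6

Sorted descending: 140, 120, 120, 110, 100, 100, 30, 30, 30, 20, 20.
  140 → shelf 1 (new)  [load 140/180]
  120 → shelf 2 (new)  [load 120/180]
  120 → shelf 3 (new)  [load 120/180]
  110 → shelf 4 (new)  [load 110/180]
  100 → shelf 5 (new)  [load 100/180]
  100 → shelf 6 (new)  [load 100/180]
  30 → shelf 1  [load 170/180]
  30 → shelf 2  [load 150/180]
  30 → shelf 2  [load 180/180]
  20 → shelf 3  [load 140/180]
  20 → shelf 3  [load 160/180]
6 shelves opened.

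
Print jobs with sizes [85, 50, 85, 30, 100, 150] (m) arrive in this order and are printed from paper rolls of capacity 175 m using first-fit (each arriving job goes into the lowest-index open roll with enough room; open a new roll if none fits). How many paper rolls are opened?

  85 → roll 1 (new)  [load 85/175]
  50 → roll 1  [load 135/175]
  85 → roll 2 (new)  [load 85/175]
  30 → roll 1  [load 165/175]
  100 → roll 3 (new)  [load 100/175]
  150 → roll 4 (new)  [load 150/175]
4 paper rolls opened.

4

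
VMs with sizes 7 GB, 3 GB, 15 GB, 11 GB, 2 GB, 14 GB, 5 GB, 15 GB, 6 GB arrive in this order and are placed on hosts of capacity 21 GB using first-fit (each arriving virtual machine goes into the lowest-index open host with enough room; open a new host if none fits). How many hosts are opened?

4

  7 → host 1 (new)  [load 7/21]
  3 → host 1  [load 10/21]
  15 → host 2 (new)  [load 15/21]
  11 → host 1  [load 21/21]
  2 → host 2  [load 17/21]
  14 → host 3 (new)  [load 14/21]
  5 → host 3  [load 19/21]
  15 → host 4 (new)  [load 15/21]
  6 → host 4  [load 21/21]
4 hosts opened.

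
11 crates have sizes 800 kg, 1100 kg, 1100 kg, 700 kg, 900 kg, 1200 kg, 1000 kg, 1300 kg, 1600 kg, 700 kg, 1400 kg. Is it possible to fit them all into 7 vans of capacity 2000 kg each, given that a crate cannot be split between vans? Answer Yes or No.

A valid assignment using 7 vans:
  van 1: 1600 = 1600
  van 2: 1400 = 1400
  van 3: 1300 + 700 = 2000
  van 4: 1200 + 800 = 2000
  van 5: 1100 + 900 = 2000
  van 6: 1100 + 700 = 1800
  van 7: 1000 = 1000
Every load is within 2000 kg, so 7 vans suffice.

Yes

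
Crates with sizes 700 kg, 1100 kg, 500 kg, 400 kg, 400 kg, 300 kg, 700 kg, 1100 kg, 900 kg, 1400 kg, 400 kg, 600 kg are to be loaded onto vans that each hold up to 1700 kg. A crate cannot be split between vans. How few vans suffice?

Total = 1400 + 1100 + 1100 + 900 + 700 + 700 + 600 + 500 + 400 + 400 + 400 + 300 = 8500 kg.
Lower bound: ⌈8500/1700⌉ = 5 vans.
A packing using 6 vans:
  van 1: 1400 + 300 = 1700
  van 2: 1100 + 600 = 1700
  van 3: 1100 + 500 = 1600
  van 4: 900 + 700 = 1600
  van 5: 700 + 400 + 400 = 1500
  van 6: 400 = 400
No arrangement into 5 vans stays within capacity, so 6 is optimal.

6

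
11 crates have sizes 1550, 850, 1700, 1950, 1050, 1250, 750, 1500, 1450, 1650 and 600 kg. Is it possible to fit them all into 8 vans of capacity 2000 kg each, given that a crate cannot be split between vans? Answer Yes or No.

Total = 14300 kg; ⌈14300/2000⌉ = 8.
The bound of 8 does not rule out 8, but exhaustive search shows no assignment into 8 vans of capacity 2000 kg exists — the minimum is 9.

No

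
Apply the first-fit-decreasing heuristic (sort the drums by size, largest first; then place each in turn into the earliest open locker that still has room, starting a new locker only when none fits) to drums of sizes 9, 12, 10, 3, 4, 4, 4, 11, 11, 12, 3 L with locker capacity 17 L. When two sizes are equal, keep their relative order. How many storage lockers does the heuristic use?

Sorted descending: 12, 12, 11, 11, 10, 9, 4, 4, 4, 3, 3.
  12 → locker 1 (new)  [load 12/17]
  12 → locker 2 (new)  [load 12/17]
  11 → locker 3 (new)  [load 11/17]
  11 → locker 4 (new)  [load 11/17]
  10 → locker 5 (new)  [load 10/17]
  9 → locker 6 (new)  [load 9/17]
  4 → locker 1  [load 16/17]
  4 → locker 2  [load 16/17]
  4 → locker 3  [load 15/17]
  3 → locker 4  [load 14/17]
  3 → locker 4  [load 17/17]
6 storage lockers opened.

6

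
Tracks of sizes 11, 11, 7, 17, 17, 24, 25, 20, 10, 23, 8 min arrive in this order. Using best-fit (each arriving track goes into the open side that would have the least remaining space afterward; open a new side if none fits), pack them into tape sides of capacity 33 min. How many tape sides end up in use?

  11 → side 1 (new)  [load 11/33]
  11 → side 1  [load 22/33]
  7 → side 1  [load 29/33]
  17 → side 2 (new)  [load 17/33]
  17 → side 3 (new)  [load 17/33]
  24 → side 4 (new)  [load 24/33]
  25 → side 5 (new)  [load 25/33]
  20 → side 6 (new)  [load 20/33]
  10 → side 6  [load 30/33]
  23 → side 7 (new)  [load 23/33]
  8 → side 5  [load 33/33]
7 tape sides opened.

7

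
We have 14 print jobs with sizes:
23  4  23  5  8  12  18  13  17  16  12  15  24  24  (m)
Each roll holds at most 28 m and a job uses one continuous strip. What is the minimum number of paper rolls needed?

Total = 24 + 24 + 23 + 23 + 18 + 17 + 16 + 15 + 13 + 12 + 12 + 8 + 5 + 4 = 214 m.
Lower bound: ⌈214/28⌉ = 8 paper rolls.
A packing using 9 paper rolls:
  roll 1: 24 + 4 = 28
  roll 2: 24 = 24
  roll 3: 23 + 5 = 28
  roll 4: 23 = 23
  roll 5: 18 + 8 = 26
  roll 6: 17 = 17
  roll 7: 16 + 12 = 28
  roll 8: 15 + 13 = 28
  roll 9: 12 = 12
No arrangement into 8 paper rolls stays within capacity, so 9 is optimal.

9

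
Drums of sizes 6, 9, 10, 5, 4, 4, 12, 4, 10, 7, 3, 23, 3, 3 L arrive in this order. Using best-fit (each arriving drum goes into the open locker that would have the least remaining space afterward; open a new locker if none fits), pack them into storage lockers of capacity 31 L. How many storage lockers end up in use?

4

  6 → locker 1 (new)  [load 6/31]
  9 → locker 1  [load 15/31]
  10 → locker 1  [load 25/31]
  5 → locker 1  [load 30/31]
  4 → locker 2 (new)  [load 4/31]
  4 → locker 2  [load 8/31]
  12 → locker 2  [load 20/31]
  4 → locker 2  [load 24/31]
  10 → locker 3 (new)  [load 10/31]
  7 → locker 2  [load 31/31]
  3 → locker 3  [load 13/31]
  23 → locker 4 (new)  [load 23/31]
  3 → locker 4  [load 26/31]
  3 → locker 4  [load 29/31]
4 storage lockers opened.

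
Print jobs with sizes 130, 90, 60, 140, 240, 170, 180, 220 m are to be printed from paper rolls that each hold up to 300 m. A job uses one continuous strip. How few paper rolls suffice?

5

Total = 240 + 220 + 180 + 170 + 140 + 130 + 90 + 60 = 1230 m.
Lower bound: ⌈1230/300⌉ = 5 paper rolls.
A packing using 5 paper rolls:
  roll 1: 240 + 60 = 300
  roll 2: 220 = 220
  roll 3: 180 + 90 = 270
  roll 4: 170 + 130 = 300
  roll 5: 140 = 140
This matches the lower bound, so 5 is optimal.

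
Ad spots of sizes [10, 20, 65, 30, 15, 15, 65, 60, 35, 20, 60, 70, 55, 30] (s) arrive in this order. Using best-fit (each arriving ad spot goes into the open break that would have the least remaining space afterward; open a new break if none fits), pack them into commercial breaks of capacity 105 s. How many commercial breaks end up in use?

7

  10 → break 1 (new)  [load 10/105]
  20 → break 1  [load 30/105]
  65 → break 1  [load 95/105]
  30 → break 2 (new)  [load 30/105]
  15 → break 2  [load 45/105]
  15 → break 2  [load 60/105]
  65 → break 3 (new)  [load 65/105]
  60 → break 4 (new)  [load 60/105]
  35 → break 3  [load 100/105]
  20 → break 2  [load 80/105]
  60 → break 5 (new)  [load 60/105]
  70 → break 6 (new)  [load 70/105]
  55 → break 7 (new)  [load 55/105]
  30 → break 6  [load 100/105]
7 commercial breaks opened.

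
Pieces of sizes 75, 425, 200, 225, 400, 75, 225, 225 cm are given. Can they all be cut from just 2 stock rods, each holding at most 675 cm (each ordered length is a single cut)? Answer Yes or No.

Total = 1850 cm; ⌈1850/675⌉ = 3.
At least 3 stock rods are required, but only 2 are allowed.

No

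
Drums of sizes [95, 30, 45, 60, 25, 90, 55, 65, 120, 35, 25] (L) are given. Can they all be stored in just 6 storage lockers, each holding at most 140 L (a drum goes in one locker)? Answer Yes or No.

Yes

A valid assignment using 5 storage lockers:
  locker 1: 120 = 120
  locker 2: 95 + 45 = 140
  locker 3: 90 + 35 = 125
  locker 4: 65 + 60 = 125
  locker 5: 55 + 30 + 25 + 25 = 135
That uses only 5 ≤ 6, so 6 storage lockers are enough.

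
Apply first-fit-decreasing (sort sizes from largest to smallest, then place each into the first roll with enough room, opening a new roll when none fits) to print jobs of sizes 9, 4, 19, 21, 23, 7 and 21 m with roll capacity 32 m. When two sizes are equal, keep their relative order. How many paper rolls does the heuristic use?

Sorted descending: 23, 21, 21, 19, 9, 7, 4.
  23 → roll 1 (new)  [load 23/32]
  21 → roll 2 (new)  [load 21/32]
  21 → roll 3 (new)  [load 21/32]
  19 → roll 4 (new)  [load 19/32]
  9 → roll 1  [load 32/32]
  7 → roll 2  [load 28/32]
  4 → roll 2  [load 32/32]
4 paper rolls opened.

4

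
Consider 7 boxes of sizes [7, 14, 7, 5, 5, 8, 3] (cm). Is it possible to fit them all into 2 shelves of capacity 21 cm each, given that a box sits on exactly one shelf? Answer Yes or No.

Total = 49 cm; ⌈49/21⌉ = 3.
At least 3 shelves are required, but only 2 are allowed.

No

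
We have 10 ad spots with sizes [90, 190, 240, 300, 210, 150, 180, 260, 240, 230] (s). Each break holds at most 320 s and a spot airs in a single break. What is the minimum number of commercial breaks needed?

9

Total = 300 + 260 + 240 + 240 + 230 + 210 + 190 + 180 + 150 + 90 = 2090 s.
Lower bound: ⌈2090/320⌉ = 7 commercial breaks.
Also, 8 ad spots each exceed 160 s, and no two of those can share a break, so at least 8 commercial breaks are needed.
A packing using 9 commercial breaks:
  break 1: 300 = 300
  break 2: 260 = 260
  break 3: 240 = 240
  break 4: 240 = 240
  break 5: 230 + 90 = 320
  break 6: 210 = 210
  break 7: 190 = 190
  break 8: 180 = 180
  break 9: 150 = 150
No arrangement into 8 commercial breaks stays within capacity, so 9 is optimal.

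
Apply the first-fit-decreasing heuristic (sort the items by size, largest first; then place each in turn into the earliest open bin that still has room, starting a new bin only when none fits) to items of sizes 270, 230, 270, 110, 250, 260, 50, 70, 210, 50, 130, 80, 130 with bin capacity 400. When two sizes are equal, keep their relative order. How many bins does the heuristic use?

6

Sorted descending: 270, 270, 260, 250, 230, 210, 130, 130, 110, 80, 70, 50, 50.
  270 → bin 1 (new)  [load 270/400]
  270 → bin 2 (new)  [load 270/400]
  260 → bin 3 (new)  [load 260/400]
  250 → bin 4 (new)  [load 250/400]
  230 → bin 5 (new)  [load 230/400]
  210 → bin 6 (new)  [load 210/400]
  130 → bin 1  [load 400/400]
  130 → bin 2  [load 400/400]
  110 → bin 3  [load 370/400]
  80 → bin 4  [load 330/400]
  70 → bin 4  [load 400/400]
  50 → bin 5  [load 280/400]
  50 → bin 5  [load 330/400]
6 bins opened.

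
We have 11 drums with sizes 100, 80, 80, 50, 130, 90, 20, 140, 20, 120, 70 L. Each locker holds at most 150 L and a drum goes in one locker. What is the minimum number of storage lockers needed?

7

Total = 140 + 130 + 120 + 100 + 90 + 80 + 80 + 70 + 50 + 20 + 20 = 900 L.
Lower bound: ⌈900/150⌉ = 6 storage lockers.
Also, 7 drums each exceed 75 L, and no two of those can share a locker, so at least 7 storage lockers are needed.
A packing using 7 storage lockers:
  locker 1: 140 = 140
  locker 2: 130 + 20 = 150
  locker 3: 120 + 20 = 140
  locker 4: 100 + 50 = 150
  locker 5: 90 = 90
  locker 6: 80 + 70 = 150
  locker 7: 80 = 80
This matches the lower bound, so 7 is optimal.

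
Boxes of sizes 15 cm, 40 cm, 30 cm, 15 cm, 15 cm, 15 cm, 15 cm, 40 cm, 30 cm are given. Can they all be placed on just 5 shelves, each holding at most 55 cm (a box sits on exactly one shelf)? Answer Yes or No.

A valid assignment using 5 shelves:
  shelf 1: 40 + 15 = 55
  shelf 2: 40 + 15 = 55
  shelf 3: 30 + 15 = 45
  shelf 4: 30 + 15 = 45
  shelf 5: 15 = 15
Every load is within 55 cm, so 5 shelves suffice.

Yes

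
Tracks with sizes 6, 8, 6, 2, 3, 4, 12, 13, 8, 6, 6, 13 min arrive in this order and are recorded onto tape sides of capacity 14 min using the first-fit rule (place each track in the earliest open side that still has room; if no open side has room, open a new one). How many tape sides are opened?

7

  6 → side 1 (new)  [load 6/14]
  8 → side 1  [load 14/14]
  6 → side 2 (new)  [load 6/14]
  2 → side 2  [load 8/14]
  3 → side 2  [load 11/14]
  4 → side 3 (new)  [load 4/14]
  12 → side 4 (new)  [load 12/14]
  13 → side 5 (new)  [load 13/14]
  8 → side 3  [load 12/14]
  6 → side 6 (new)  [load 6/14]
  6 → side 6  [load 12/14]
  13 → side 7 (new)  [load 13/14]
7 tape sides opened.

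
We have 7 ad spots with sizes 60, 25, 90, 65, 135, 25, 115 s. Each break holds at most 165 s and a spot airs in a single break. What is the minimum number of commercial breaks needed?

Total = 135 + 115 + 90 + 65 + 60 + 25 + 25 = 515 s.
Lower bound: ⌈515/165⌉ = 4 commercial breaks.
A packing using 4 commercial breaks:
  break 1: 135 + 25 = 160
  break 2: 115 + 25 = 140
  break 3: 90 + 65 = 155
  break 4: 60 = 60
This matches the lower bound, so 4 is optimal.

4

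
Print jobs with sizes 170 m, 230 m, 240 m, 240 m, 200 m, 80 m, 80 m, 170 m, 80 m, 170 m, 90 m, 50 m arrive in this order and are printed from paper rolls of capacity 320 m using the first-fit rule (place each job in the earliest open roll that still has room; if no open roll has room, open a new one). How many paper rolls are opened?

7

  170 → roll 1 (new)  [load 170/320]
  230 → roll 2 (new)  [load 230/320]
  240 → roll 3 (new)  [load 240/320]
  240 → roll 4 (new)  [load 240/320]
  200 → roll 5 (new)  [load 200/320]
  80 → roll 1  [load 250/320]
  80 → roll 2  [load 310/320]
  170 → roll 6 (new)  [load 170/320]
  80 → roll 3  [load 320/320]
  170 → roll 7 (new)  [load 170/320]
  90 → roll 5  [load 290/320]
  50 → roll 1  [load 300/320]
7 paper rolls opened.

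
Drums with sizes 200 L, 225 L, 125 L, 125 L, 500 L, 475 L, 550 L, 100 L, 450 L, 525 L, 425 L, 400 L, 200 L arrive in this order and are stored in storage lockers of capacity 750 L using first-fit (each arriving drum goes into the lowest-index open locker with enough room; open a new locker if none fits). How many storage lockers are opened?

  200 → locker 1 (new)  [load 200/750]
  225 → locker 1  [load 425/750]
  125 → locker 1  [load 550/750]
  125 → locker 1  [load 675/750]
  500 → locker 2 (new)  [load 500/750]
  475 → locker 3 (new)  [load 475/750]
  550 → locker 4 (new)  [load 550/750]
  100 → locker 2  [load 600/750]
  450 → locker 5 (new)  [load 450/750]
  525 → locker 6 (new)  [load 525/750]
  425 → locker 7 (new)  [load 425/750]
  400 → locker 8 (new)  [load 400/750]
  200 → locker 3  [load 675/750]
8 storage lockers opened.

8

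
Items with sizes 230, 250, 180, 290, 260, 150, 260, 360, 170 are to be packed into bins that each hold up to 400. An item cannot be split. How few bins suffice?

Total = 360 + 290 + 260 + 260 + 250 + 230 + 180 + 170 + 150 = 2150.
Lower bound: ⌈2150/400⌉ = 6 bins.
A packing using 7 bins:
  bin 1: 360 = 360
  bin 2: 290 = 290
  bin 3: 260 = 260
  bin 4: 260 = 260
  bin 5: 250 + 150 = 400
  bin 6: 230 + 170 = 400
  bin 7: 180 = 180
No arrangement into 6 bins stays within capacity, so 7 is optimal.

7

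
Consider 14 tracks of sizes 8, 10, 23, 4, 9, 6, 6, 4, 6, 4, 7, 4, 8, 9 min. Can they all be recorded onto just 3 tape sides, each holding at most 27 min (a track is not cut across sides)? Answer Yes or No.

Total = 108 min; ⌈108/27⌉ = 4.
At least 4 tape sides are required, but only 3 are allowed.

No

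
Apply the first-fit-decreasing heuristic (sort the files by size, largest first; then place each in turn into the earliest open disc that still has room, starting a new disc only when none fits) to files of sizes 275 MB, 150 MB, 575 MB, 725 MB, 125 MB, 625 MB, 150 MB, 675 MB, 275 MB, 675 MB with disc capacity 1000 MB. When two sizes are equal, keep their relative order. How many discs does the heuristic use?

5

Sorted descending: 725, 675, 675, 625, 575, 275, 275, 150, 150, 125.
  725 → disc 1 (new)  [load 725/1000]
  675 → disc 2 (new)  [load 675/1000]
  675 → disc 3 (new)  [load 675/1000]
  625 → disc 4 (new)  [load 625/1000]
  575 → disc 5 (new)  [load 575/1000]
  275 → disc 1  [load 1000/1000]
  275 → disc 2  [load 950/1000]
  150 → disc 3  [load 825/1000]
  150 → disc 3  [load 975/1000]
  125 → disc 4  [load 750/1000]
5 discs opened.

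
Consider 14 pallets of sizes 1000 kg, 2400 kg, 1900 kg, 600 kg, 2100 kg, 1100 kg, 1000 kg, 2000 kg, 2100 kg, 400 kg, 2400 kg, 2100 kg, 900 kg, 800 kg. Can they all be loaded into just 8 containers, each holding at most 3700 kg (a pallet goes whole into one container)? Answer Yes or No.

Yes

A valid assignment using 7 containers:
  container 1: 2400 + 1100 = 3500
  container 2: 2400 + 1000 = 3400
  container 3: 2100 + 1000 + 600 = 3700
  container 4: 2100 + 900 + 400 = 3400
  container 5: 2100 + 800 = 2900
  container 6: 2000 = 2000
  container 7: 1900 = 1900
That uses only 7 ≤ 8, so 8 containers are enough.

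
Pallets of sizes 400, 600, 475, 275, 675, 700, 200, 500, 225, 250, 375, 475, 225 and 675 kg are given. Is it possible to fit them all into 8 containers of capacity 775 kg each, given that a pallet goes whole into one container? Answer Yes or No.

Total = 6050 kg; ⌈6050/775⌉ = 8.
The bound of 8 does not rule out 8, but exhaustive search shows no assignment into 8 containers of capacity 775 kg exists — the minimum is 9.

No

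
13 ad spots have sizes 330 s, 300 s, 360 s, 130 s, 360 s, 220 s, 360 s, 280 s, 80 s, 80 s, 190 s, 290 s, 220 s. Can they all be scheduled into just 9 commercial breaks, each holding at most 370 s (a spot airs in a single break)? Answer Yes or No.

No

Total = 3200 s; ⌈3200/370⌉ = 9.
10 ad spots each exceed half the capacity and cannot share a break, forcing at least 10 commercial breaks.
At least 10 commercial breaks are required, but only 9 are allowed.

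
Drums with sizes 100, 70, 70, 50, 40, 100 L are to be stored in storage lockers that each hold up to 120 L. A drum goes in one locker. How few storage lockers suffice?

Total = 100 + 100 + 70 + 70 + 50 + 40 = 430 L.
Lower bound: ⌈430/120⌉ = 4 storage lockers.
A packing using 4 storage lockers:
  locker 1: 100 = 100
  locker 2: 100 = 100
  locker 3: 70 + 50 = 120
  locker 4: 70 + 40 = 110
This matches the lower bound, so 4 is optimal.

4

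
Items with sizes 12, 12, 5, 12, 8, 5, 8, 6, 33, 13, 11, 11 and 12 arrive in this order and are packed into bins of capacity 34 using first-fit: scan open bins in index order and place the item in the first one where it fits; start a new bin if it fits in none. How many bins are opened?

5

  12 → bin 1 (new)  [load 12/34]
  12 → bin 1  [load 24/34]
  5 → bin 1  [load 29/34]
  12 → bin 2 (new)  [load 12/34]
  8 → bin 2  [load 20/34]
  5 → bin 1  [load 34/34]
  8 → bin 2  [load 28/34]
  6 → bin 2  [load 34/34]
  33 → bin 3 (new)  [load 33/34]
  13 → bin 4 (new)  [load 13/34]
  11 → bin 4  [load 24/34]
  11 → bin 5 (new)  [load 11/34]
  12 → bin 5  [load 23/34]
5 bins opened.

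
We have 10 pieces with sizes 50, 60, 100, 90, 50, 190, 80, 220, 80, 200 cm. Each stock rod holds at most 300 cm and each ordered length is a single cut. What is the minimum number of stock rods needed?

Total = 220 + 200 + 190 + 100 + 90 + 80 + 80 + 60 + 50 + 50 = 1120 cm.
Lower bound: ⌈1120/300⌉ = 4 stock rods.
A packing using 4 stock rods:
  stock rod 1: 220 + 80 = 300
  stock rod 2: 200 + 100 = 300
  stock rod 3: 190 + 90 = 280
  stock rod 4: 80 + 60 + 50 + 50 = 240
This matches the lower bound, so 4 is optimal.

4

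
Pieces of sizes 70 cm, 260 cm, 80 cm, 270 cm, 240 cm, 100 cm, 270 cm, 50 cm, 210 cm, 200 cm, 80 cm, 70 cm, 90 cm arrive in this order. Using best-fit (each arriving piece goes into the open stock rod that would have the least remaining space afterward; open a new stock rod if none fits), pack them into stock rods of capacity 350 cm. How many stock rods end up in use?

  70 → stock rod 1 (new)  [load 70/350]
  260 → stock rod 1  [load 330/350]
  80 → stock rod 2 (new)  [load 80/350]
  270 → stock rod 2  [load 350/350]
  240 → stock rod 3 (new)  [load 240/350]
  100 → stock rod 3  [load 340/350]
  270 → stock rod 4 (new)  [load 270/350]
  50 → stock rod 4  [load 320/350]
  210 → stock rod 5 (new)  [load 210/350]
  200 → stock rod 6 (new)  [load 200/350]
  80 → stock rod 5  [load 290/350]
  70 → stock rod 6  [load 270/350]
  90 → stock rod 7 (new)  [load 90/350]
7 stock rods opened.

7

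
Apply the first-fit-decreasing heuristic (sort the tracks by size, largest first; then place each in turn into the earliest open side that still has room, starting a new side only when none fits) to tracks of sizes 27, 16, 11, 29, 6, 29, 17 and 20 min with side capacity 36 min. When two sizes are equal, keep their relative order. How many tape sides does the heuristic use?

5

Sorted descending: 29, 29, 27, 20, 17, 16, 11, 6.
  29 → side 1 (new)  [load 29/36]
  29 → side 2 (new)  [load 29/36]
  27 → side 3 (new)  [load 27/36]
  20 → side 4 (new)  [load 20/36]
  17 → side 5 (new)  [load 17/36]
  16 → side 4  [load 36/36]
  11 → side 5  [load 28/36]
  6 → side 1  [load 35/36]
5 tape sides opened.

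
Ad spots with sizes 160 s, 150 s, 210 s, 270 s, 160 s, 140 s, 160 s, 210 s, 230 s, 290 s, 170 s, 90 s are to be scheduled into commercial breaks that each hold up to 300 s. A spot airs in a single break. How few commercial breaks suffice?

Total = 290 + 270 + 230 + 210 + 210 + 170 + 160 + 160 + 160 + 150 + 140 + 90 = 2240 s.
Lower bound: ⌈2240/300⌉ = 8 commercial breaks.
Also, 9 ad spots each exceed 150 s, and no two of those can share a break, so at least 9 commercial breaks are needed.
A packing using 10 commercial breaks:
  break 1: 290 = 290
  break 2: 270 = 270
  break 3: 230 = 230
  break 4: 210 + 90 = 300
  break 5: 210 = 210
  break 6: 170 = 170
  break 7: 160 + 140 = 300
  break 8: 160 = 160
  break 9: 160 = 160
  break 10: 150 = 150
No arrangement into 9 commercial breaks stays within capacity, so 10 is optimal.

10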